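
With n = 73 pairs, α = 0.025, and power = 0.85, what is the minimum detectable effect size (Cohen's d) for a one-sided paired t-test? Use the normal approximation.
d ≈ 0.35

Minimum detectable effect (paired t-test, normal approximation):
d = (z_α + z_β) / √n
d = (1.960 + 1.036) / √73
d = 2.996 / 8.544
d ≈ 0.35

By Cohen's convention (0.2 small / 0.5 medium / 0.8 large): small effect.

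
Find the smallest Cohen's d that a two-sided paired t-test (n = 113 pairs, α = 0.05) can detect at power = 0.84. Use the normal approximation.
d ≈ 0.28

Minimum detectable effect (paired t-test, normal approximation):
d = (z_{α/2} + z_β) / √n
d = (1.960 + 0.994) / √113
d = 2.954 / 10.630
d ≈ 0.28

By Cohen's convention (0.2 small / 0.5 medium / 0.8 large): small effect.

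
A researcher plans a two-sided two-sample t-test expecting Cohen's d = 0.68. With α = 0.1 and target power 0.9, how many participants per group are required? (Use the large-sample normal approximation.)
n = 38 per group

Sample size formula (two-sample t-test, normal approximation):
n = 2 · ((z_{α/2} + z_β) / d)²

z_{α/2} = 1.645 (for α = 0.1, two-sided)
z_β = 1.282 (for power = 0.9)
d = 0.68

n = 2 · ((1.645 + 1.282) / 0.68)²
n = 2 · (4.304)²
n ≈ 37.05
Round up to the next whole number: n = 38 per group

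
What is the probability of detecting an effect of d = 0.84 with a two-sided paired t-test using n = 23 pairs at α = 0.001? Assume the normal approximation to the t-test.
Power ≈ 0.77

Power calculation (paired t-test, normal approximation):
z_β = d · √n - z_{α/2}
z_β = 0.84 · √23 - 3.291
z_β = 0.84 · 4.796 - 3.291
z_β = 0.738

Power = Φ(z_β) = Φ(0.738) ≈ 0.770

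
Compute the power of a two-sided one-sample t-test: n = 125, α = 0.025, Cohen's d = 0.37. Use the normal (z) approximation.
Power ≈ 0.97

Power calculation (one-sample t-test, normal approximation):
z_β = d · √n - z_{α/2}
z_β = 0.37 · √125 - 2.241
z_β = 0.37 · 11.180 - 2.241
z_β = 1.895

Power = Φ(z_β) = Φ(1.895) ≈ 0.971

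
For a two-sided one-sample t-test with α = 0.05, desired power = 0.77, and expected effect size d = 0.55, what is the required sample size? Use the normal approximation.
n = 25

Sample size formula (one-sample t-test, normal approximation):
n = ((z_{α/2} + z_β) / d)²

z_{α/2} = 1.960 (for α = 0.05, two-sided)
z_β = 0.739 (for power = 0.77)
d = 0.55

n = ((1.960 + 0.739) / 0.55)²
n = (4.907)²
n ≈ 24.08
Round up to the next whole number: n = 25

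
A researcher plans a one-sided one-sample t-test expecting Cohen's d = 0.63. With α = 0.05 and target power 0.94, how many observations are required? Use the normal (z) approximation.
n = 26

Sample size formula (one-sample t-test, normal approximation):
n = ((z_α + z_β) / d)²

z_α = 1.645 (for α = 0.05, one-sided)
z_β = 1.555 (for power = 0.94)
d = 0.63

n = ((1.645 + 1.555) / 0.63)²
n = (5.079)²
n ≈ 25.80
Round up to the next whole number: n = 26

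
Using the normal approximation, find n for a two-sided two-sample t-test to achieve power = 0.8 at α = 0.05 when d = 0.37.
n = 115 per group

Sample size formula (two-sample t-test, normal approximation):
n = 2 · ((z_{α/2} + z_β) / d)²

z_{α/2} = 1.960 (for α = 0.05, two-sided)
z_β = 0.842 (for power = 0.8)
d = 0.37

n = 2 · ((1.960 + 0.842) / 0.37)²
n = 2 · (7.573)²
n ≈ 114.70
Round up to the next whole number: n = 115 per group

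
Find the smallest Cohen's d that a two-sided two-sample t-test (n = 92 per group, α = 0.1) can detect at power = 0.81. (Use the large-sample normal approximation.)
d ≈ 0.37

Minimum detectable effect (two-sample t-test, normal approximation):
d = (z_{α/2} + z_β) / √(n/2)
d = (1.645 + 0.878) / √(92/2)
d = 2.523 / 6.782
d ≈ 0.37

By Cohen's convention (0.2 small / 0.5 medium / 0.8 large): small effect.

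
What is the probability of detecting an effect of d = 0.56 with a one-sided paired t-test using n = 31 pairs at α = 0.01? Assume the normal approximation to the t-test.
Power ≈ 0.79

Power calculation (paired t-test, normal approximation):
z_β = d · √n - z_α
z_β = 0.56 · √31 - 2.326
z_β = 0.56 · 5.568 - 2.326
z_β = 0.792

Power = Φ(z_β) = Φ(0.792) ≈ 0.786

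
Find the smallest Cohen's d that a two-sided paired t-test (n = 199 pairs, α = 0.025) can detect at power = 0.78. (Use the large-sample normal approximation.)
d ≈ 0.21

Minimum detectable effect (paired t-test, normal approximation):
d = (z_{α/2} + z_β) / √n
d = (2.241 + 0.772) / √199
d = 3.014 / 14.107
d ≈ 0.21

By Cohen's convention (0.2 small / 0.5 medium / 0.8 large): small effect.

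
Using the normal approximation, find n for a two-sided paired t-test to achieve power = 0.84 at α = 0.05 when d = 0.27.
n = 120 pairs

Sample size formula (paired t-test, normal approximation):
n = ((z_{α/2} + z_β) / d)²

z_{α/2} = 1.960 (for α = 0.05, two-sided)
z_β = 0.994 (for power = 0.84)
d = 0.27

n = ((1.960 + 0.994) / 0.27)²
n = (10.941)²
n ≈ 119.71
Round up to the next whole number: n = 120 pairs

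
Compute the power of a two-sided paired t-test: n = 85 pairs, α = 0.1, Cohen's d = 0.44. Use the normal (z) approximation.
Power ≈ 0.99

Power calculation (paired t-test, normal approximation):
z_β = d · √n - z_{α/2}
z_β = 0.44 · √85 - 1.645
z_β = 0.44 · 9.220 - 1.645
z_β = 2.412

Power = Φ(z_β) = Φ(2.412) ≈ 0.992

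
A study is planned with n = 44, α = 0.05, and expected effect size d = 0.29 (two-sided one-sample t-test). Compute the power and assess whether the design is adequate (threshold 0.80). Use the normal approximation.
Power ≈ 0.49; the study is underpowered (power < 0.80)

Power calculation (one-sample t-test, normal approximation):
z_β = d · √n - z_{α/2}
z_β = 0.29 · √44 - 1.960
z_β = 0.29 · 6.633 - 1.960
z_β = -0.036

Power = Φ(z_β) = Φ(-0.036) ≈ 0.486

Effect size d = 0.29 is small by Cohen's convention (0.2/0.5/0.8).

Threshold: power ≥ 0.80 is conventionally adequate.
Power ≈ 0.49 → the study is underpowered (power < 0.80).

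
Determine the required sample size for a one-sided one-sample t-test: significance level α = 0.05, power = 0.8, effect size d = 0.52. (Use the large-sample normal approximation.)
n = 23

Sample size formula (one-sample t-test, normal approximation):
n = ((z_α + z_β) / d)²

z_α = 1.645 (for α = 0.05, one-sided)
z_β = 0.842 (for power = 0.8)
d = 0.52

n = ((1.645 + 0.842) / 0.52)²
n = (4.783)²
n ≈ 22.88
Round up to the next whole number: n = 23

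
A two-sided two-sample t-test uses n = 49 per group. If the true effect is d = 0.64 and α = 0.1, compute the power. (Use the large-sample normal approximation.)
Power ≈ 0.94

Power calculation (two-sample t-test, normal approximation):
z_β = d · √(n/2) - z_{α/2}
z_β = 0.64 · √(49/2) - 1.645
z_β = 0.64 · 4.950 - 1.645
z_β = 1.523

Power = Φ(z_β) = Φ(1.523) ≈ 0.936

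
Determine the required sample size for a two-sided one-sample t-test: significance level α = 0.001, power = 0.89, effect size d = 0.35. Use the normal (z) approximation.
n = 167

Sample size formula (one-sample t-test, normal approximation):
n = ((z_{α/2} + z_β) / d)²

z_{α/2} = 3.291 (for α = 0.001, two-sided)
z_β = 1.227 (for power = 0.89)
d = 0.35

n = ((3.291 + 1.227) / 0.35)²
n = (12.909)²
n ≈ 166.64
Round up to the next whole number: n = 167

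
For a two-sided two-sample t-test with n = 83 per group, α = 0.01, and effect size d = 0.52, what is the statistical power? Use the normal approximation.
Power ≈ 0.78

Power calculation (two-sample t-test, normal approximation):
z_β = d · √(n/2) - z_{α/2}
z_β = 0.52 · √(83/2) - 2.576
z_β = 0.52 · 6.442 - 2.576
z_β = 0.774

Power = Φ(z_β) = Φ(0.774) ≈ 0.781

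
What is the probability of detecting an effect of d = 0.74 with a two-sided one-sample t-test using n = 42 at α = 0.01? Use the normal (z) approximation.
Power ≈ 0.99

Power calculation (one-sample t-test, normal approximation):
z_β = d · √n - z_{α/2}
z_β = 0.74 · √42 - 2.576
z_β = 0.74 · 6.481 - 2.576
z_β = 2.220

Power = Φ(z_β) = Φ(2.220) ≈ 0.987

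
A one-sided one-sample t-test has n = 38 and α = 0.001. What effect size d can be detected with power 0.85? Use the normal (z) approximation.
d ≈ 0.67

Minimum detectable effect (one-sample t-test, normal approximation):
d = (z_α + z_β) / √n
d = (3.090 + 1.036) / √38
d = 4.127 / 6.164
d ≈ 0.67

By Cohen's convention (0.2 small / 0.5 medium / 0.8 large): medium effect.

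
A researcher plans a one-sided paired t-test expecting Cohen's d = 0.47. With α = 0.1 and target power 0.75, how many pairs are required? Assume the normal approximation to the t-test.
n = 18 pairs

Sample size formula (paired t-test, normal approximation):
n = ((z_α + z_β) / d)²

z_α = 1.282 (for α = 0.1, one-sided)
z_β = 0.674 (for power = 0.75)
d = 0.47

n = ((1.282 + 0.674) / 0.47)²
n = (4.162)²
n ≈ 17.32
Round up to the next whole number: n = 18 pairs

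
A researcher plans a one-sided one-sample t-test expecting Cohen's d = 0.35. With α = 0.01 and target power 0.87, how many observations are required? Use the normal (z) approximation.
n = 98

Sample size formula (one-sample t-test, normal approximation):
n = ((z_α + z_β) / d)²

z_α = 2.326 (for α = 0.01, one-sided)
z_β = 1.126 (for power = 0.87)
d = 0.35

n = ((2.326 + 1.126) / 0.35)²
n = (9.863)²
n ≈ 97.28
Round up to the next whole number: n = 98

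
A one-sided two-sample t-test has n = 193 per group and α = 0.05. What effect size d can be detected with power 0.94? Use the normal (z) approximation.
d ≈ 0.33

Minimum detectable effect (two-sample t-test, normal approximation):
d = (z_α + z_β) / √(n/2)
d = (1.645 + 1.555) / √(193/2)
d = 3.200 / 9.823
d ≈ 0.33

By Cohen's convention (0.2 small / 0.5 medium / 0.8 large): small effect.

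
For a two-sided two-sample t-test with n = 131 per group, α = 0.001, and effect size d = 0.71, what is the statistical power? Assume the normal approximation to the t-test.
Power ≈ 0.99

Power calculation (two-sample t-test, normal approximation):
z_β = d · √(n/2) - z_{α/2}
z_β = 0.71 · √(131/2) - 3.291
z_β = 0.71 · 8.093 - 3.291
z_β = 2.456

Power = Φ(z_β) = Φ(2.456) ≈ 0.993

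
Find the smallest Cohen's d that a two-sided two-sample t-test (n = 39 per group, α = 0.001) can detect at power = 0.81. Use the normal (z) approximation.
d ≈ 0.94

Minimum detectable effect (two-sample t-test, normal approximation):
d = (z_{α/2} + z_β) / √(n/2)
d = (3.291 + 0.878) / √(39/2)
d = 4.168 / 4.416
d ≈ 0.94

By Cohen's convention (0.2 small / 0.5 medium / 0.8 large): large effect.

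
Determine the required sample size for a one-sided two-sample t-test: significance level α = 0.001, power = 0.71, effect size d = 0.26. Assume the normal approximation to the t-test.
n = 393 per group

Sample size formula (two-sample t-test, normal approximation):
n = 2 · ((z_α + z_β) / d)²

z_α = 3.090 (for α = 0.001, one-sided)
z_β = 0.553 (for power = 0.71)
d = 0.26

n = 2 · ((3.090 + 0.553) / 0.26)²
n = 2 · (14.012)²
n ≈ 392.67
Round up to the next whole number: n = 393 per group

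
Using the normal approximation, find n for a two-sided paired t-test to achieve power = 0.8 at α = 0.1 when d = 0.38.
n = 43 pairs

Sample size formula (paired t-test, normal approximation):
n = ((z_{α/2} + z_β) / d)²

z_{α/2} = 1.645 (for α = 0.1, two-sided)
z_β = 0.842 (for power = 0.8)
d = 0.38

n = ((1.645 + 0.842) / 0.38)²
n = (6.545)²
n ≈ 42.84
Round up to the next whole number: n = 43 pairs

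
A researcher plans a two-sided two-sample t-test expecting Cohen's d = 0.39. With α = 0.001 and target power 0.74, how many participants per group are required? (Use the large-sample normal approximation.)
n = 204 per group

Sample size formula (two-sample t-test, normal approximation):
n = 2 · ((z_{α/2} + z_β) / d)²

z_{α/2} = 3.291 (for α = 0.001, two-sided)
z_β = 0.643 (for power = 0.74)
d = 0.39

n = 2 · ((3.291 + 0.643) / 0.39)²
n = 2 · (10.087)²
n ≈ 203.50
Round up to the next whole number: n = 204 per group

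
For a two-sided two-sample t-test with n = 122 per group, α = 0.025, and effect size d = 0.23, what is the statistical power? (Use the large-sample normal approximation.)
Power ≈ 0.33

Power calculation (two-sample t-test, normal approximation):
z_β = d · √(n/2) - z_{α/2}
z_β = 0.23 · √(122/2) - 2.241
z_β = 0.23 · 7.810 - 2.241
z_β = -0.445

Power = Φ(z_β) = Φ(-0.445) ≈ 0.328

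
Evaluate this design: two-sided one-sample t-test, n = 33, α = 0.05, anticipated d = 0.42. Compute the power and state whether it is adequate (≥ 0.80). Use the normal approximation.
Power ≈ 0.67; the study is underpowered (power < 0.80)

Power calculation (one-sample t-test, normal approximation):
z_β = d · √n - z_{α/2}
z_β = 0.42 · √33 - 1.960
z_β = 0.42 · 5.745 - 1.960
z_β = 0.453

Power = Φ(z_β) = Φ(0.453) ≈ 0.675

Effect size d = 0.42 is small by Cohen's convention (0.2/0.5/0.8).

Threshold: power ≥ 0.80 is conventionally adequate.
Power ≈ 0.67 → the study is underpowered (power < 0.80).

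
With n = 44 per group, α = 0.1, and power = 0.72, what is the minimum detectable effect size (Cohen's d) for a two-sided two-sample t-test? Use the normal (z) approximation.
d ≈ 0.47

Minimum detectable effect (two-sample t-test, normal approximation):
d = (z_{α/2} + z_β) / √(n/2)
d = (1.645 + 0.583) / √(44/2)
d = 2.228 / 4.690
d ≈ 0.47

By Cohen's convention (0.2 small / 0.5 medium / 0.8 large): small effect.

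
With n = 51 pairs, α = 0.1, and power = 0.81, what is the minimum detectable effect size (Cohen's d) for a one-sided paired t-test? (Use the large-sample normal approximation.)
d ≈ 0.30

Minimum detectable effect (paired t-test, normal approximation):
d = (z_α + z_β) / √n
d = (1.282 + 0.878) / √51
d = 2.159 / 7.141
d ≈ 0.30

By Cohen's convention (0.2 small / 0.5 medium / 0.8 large): small effect.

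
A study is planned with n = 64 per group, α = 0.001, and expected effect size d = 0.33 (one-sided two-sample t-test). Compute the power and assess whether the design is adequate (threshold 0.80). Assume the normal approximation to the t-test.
Power ≈ 0.11; the study is underpowered (power < 0.80)

Power calculation (two-sample t-test, normal approximation):
z_β = d · √(n/2) - z_α
z_β = 0.33 · √(64/2) - 3.090
z_β = 0.33 · 5.657 - 3.090
z_β = -1.223

Power = Φ(z_β) = Φ(-1.223) ≈ 0.111

Effect size d = 0.33 is small by Cohen's convention (0.2/0.5/0.8).

Threshold: power ≥ 0.80 is conventionally adequate.
Power ≈ 0.11 → the study is underpowered (power < 0.80).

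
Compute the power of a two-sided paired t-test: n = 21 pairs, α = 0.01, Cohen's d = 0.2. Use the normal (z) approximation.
Power ≈ 0.05

Power calculation (paired t-test, normal approximation):
z_β = d · √n - z_{α/2}
z_β = 0.2 · √21 - 2.576
z_β = 0.2 · 4.583 - 2.576
z_β = -1.659

Power = Φ(z_β) = Φ(-1.659) ≈ 0.049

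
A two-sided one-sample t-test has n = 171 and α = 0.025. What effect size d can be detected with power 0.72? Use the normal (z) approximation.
d ≈ 0.22

Minimum detectable effect (one-sample t-test, normal approximation):
d = (z_{α/2} + z_β) / √n
d = (2.241 + 0.583) / √171
d = 2.824 / 13.077
d ≈ 0.22

By Cohen's convention (0.2 small / 0.5 medium / 0.8 large): small effect.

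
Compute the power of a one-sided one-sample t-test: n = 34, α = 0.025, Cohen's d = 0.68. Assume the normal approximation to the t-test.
Power ≈ 0.98

Power calculation (one-sample t-test, normal approximation):
z_β = d · √n - z_α
z_β = 0.68 · √34 - 1.960
z_β = 0.68 · 5.831 - 1.960
z_β = 2.005

Power = Φ(z_β) = Φ(2.005) ≈ 0.978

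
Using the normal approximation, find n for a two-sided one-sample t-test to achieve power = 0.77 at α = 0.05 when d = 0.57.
n = 23

Sample size formula (one-sample t-test, normal approximation):
n = ((z_{α/2} + z_β) / d)²

z_{α/2} = 1.960 (for α = 0.05, two-sided)
z_β = 0.739 (for power = 0.77)
d = 0.57

n = ((1.960 + 0.739) / 0.57)²
n = (4.735)²
n ≈ 22.42
Round up to the next whole number: n = 23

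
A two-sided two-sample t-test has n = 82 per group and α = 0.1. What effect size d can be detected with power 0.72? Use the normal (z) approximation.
d ≈ 0.35

Minimum detectable effect (two-sample t-test, normal approximation):
d = (z_{α/2} + z_β) / √(n/2)
d = (1.645 + 0.583) / √(82/2)
d = 2.228 / 6.403
d ≈ 0.35

By Cohen's convention (0.2 small / 0.5 medium / 0.8 large): small effect.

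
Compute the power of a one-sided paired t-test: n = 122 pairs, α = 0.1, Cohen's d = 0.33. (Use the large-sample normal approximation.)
Power ≈ 0.99

Power calculation (paired t-test, normal approximation):
z_β = d · √n - z_α
z_β = 0.33 · √122 - 1.282
z_β = 0.33 · 11.045 - 1.282
z_β = 2.363

Power = Φ(z_β) = Φ(2.363) ≈ 0.991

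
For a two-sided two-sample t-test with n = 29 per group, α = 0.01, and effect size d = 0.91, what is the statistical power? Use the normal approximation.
Power ≈ 0.81

Power calculation (two-sample t-test, normal approximation):
z_β = d · √(n/2) - z_{α/2}
z_β = 0.91 · √(29/2) - 2.576
z_β = 0.91 · 3.808 - 2.576
z_β = 0.889

Power = Φ(z_β) = Φ(0.889) ≈ 0.813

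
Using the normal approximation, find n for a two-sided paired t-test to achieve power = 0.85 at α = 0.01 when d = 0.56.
n = 42 pairs

Sample size formula (paired t-test, normal approximation):
n = ((z_{α/2} + z_β) / d)²

z_{α/2} = 2.576 (for α = 0.01, two-sided)
z_β = 1.036 (for power = 0.85)
d = 0.56

n = ((2.576 + 1.036) / 0.56)²
n = (6.450)²
n ≈ 41.60
Round up to the next whole number: n = 42 pairs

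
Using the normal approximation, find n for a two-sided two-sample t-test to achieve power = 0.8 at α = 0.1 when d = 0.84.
n = 18 per group

Sample size formula (two-sample t-test, normal approximation):
n = 2 · ((z_{α/2} + z_β) / d)²

z_{α/2} = 1.645 (for α = 0.1, two-sided)
z_β = 0.842 (for power = 0.8)
d = 0.84

n = 2 · ((1.645 + 0.842) / 0.84)²
n = 2 · (2.961)²
n ≈ 17.54
Round up to the next whole number: n = 18 per group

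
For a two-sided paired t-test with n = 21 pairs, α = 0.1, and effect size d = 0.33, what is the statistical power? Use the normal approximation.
Power ≈ 0.45

Power calculation (paired t-test, normal approximation):
z_β = d · √n - z_{α/2}
z_β = 0.33 · √21 - 1.645
z_β = 0.33 · 4.583 - 1.645
z_β = -0.133

Power = Φ(z_β) = Φ(-0.133) ≈ 0.447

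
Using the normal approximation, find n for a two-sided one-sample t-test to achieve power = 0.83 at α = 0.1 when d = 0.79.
n = 11

Sample size formula (one-sample t-test, normal approximation):
n = ((z_{α/2} + z_β) / d)²

z_{α/2} = 1.645 (for α = 0.1, two-sided)
z_β = 0.954 (for power = 0.83)
d = 0.79

n = ((1.645 + 0.954) / 0.79)²
n = (3.290)²
n ≈ 10.82
Round up to the next whole number: n = 11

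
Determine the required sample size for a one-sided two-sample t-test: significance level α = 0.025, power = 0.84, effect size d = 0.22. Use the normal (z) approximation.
n = 361 per group

Sample size formula (two-sample t-test, normal approximation):
n = 2 · ((z_α + z_β) / d)²

z_α = 1.960 (for α = 0.025, one-sided)
z_β = 0.994 (for power = 0.84)
d = 0.22

n = 2 · ((1.960 + 0.994) / 0.22)²
n = 2 · (13.427)²
n ≈ 360.57
Round up to the next whole number: n = 361 per group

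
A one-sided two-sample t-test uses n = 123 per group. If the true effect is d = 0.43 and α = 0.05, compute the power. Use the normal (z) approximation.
Power ≈ 0.96

Power calculation (two-sample t-test, normal approximation):
z_β = d · √(n/2) - z_α
z_β = 0.43 · √(123/2) - 1.645
z_β = 0.43 · 7.842 - 1.645
z_β = 1.727

Power = Φ(z_β) = Φ(1.727) ≈ 0.958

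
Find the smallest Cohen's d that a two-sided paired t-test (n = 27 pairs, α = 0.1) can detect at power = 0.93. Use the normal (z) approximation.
d ≈ 0.60

Minimum detectable effect (paired t-test, normal approximation):
d = (z_{α/2} + z_β) / √n
d = (1.645 + 1.476) / √27
d = 3.121 / 5.196
d ≈ 0.60

By Cohen's convention (0.2 small / 0.5 medium / 0.8 large): medium effect.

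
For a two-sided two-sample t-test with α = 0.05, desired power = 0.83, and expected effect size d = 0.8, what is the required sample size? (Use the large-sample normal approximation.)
n = 27 per group

Sample size formula (two-sample t-test, normal approximation):
n = 2 · ((z_{α/2} + z_β) / d)²

z_{α/2} = 1.960 (for α = 0.05, two-sided)
z_β = 0.954 (for power = 0.83)
d = 0.8

n = 2 · ((1.960 + 0.954) / 0.8)²
n = 2 · (3.643)²
n ≈ 26.54
Round up to the next whole number: n = 27 per group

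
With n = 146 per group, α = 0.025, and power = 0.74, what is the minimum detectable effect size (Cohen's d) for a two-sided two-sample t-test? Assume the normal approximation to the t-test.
d ≈ 0.34

Minimum detectable effect (two-sample t-test, normal approximation):
d = (z_{α/2} + z_β) / √(n/2)
d = (2.241 + 0.643) / √(146/2)
d = 2.885 / 8.544
d ≈ 0.34

By Cohen's convention (0.2 small / 0.5 medium / 0.8 large): small effect.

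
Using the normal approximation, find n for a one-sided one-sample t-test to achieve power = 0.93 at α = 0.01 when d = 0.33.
n = 133

Sample size formula (one-sample t-test, normal approximation):
n = ((z_α + z_β) / d)²

z_α = 2.326 (for α = 0.01, one-sided)
z_β = 1.476 (for power = 0.93)
d = 0.33

n = ((2.326 + 1.476) / 0.33)²
n = (11.521)²
n ≈ 132.73
Round up to the next whole number: n = 133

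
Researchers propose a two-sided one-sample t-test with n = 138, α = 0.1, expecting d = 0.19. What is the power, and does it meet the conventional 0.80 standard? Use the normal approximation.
Power ≈ 0.72; the study is underpowered (power < 0.80)

Power calculation (one-sample t-test, normal approximation):
z_β = d · √n - z_{α/2}
z_β = 0.19 · √138 - 1.645
z_β = 0.19 · 11.747 - 1.645
z_β = 0.587

Power = Φ(z_β) = Φ(0.587) ≈ 0.721

Effect size d = 0.19 is very small by Cohen's convention (0.2/0.5/0.8).

Threshold: power ≥ 0.80 is conventionally adequate.
Power ≈ 0.72 → the study is underpowered (power < 0.80).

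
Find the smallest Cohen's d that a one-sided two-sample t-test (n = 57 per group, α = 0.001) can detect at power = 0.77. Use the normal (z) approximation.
d ≈ 0.72

Minimum detectable effect (two-sample t-test, normal approximation):
d = (z_α + z_β) / √(n/2)
d = (3.090 + 0.739) / √(57/2)
d = 3.829 / 5.339
d ≈ 0.72

By Cohen's convention (0.2 small / 0.5 medium / 0.8 large): medium effect.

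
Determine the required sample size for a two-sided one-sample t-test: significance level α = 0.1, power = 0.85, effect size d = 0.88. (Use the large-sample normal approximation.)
n = 10

Sample size formula (one-sample t-test, normal approximation):
n = ((z_{α/2} + z_β) / d)²

z_{α/2} = 1.645 (for α = 0.1, two-sided)
z_β = 1.036 (for power = 0.85)
d = 0.88

n = ((1.645 + 1.036) / 0.88)²
n = (3.047)²
n ≈ 9.28
Round up to the next whole number: n = 10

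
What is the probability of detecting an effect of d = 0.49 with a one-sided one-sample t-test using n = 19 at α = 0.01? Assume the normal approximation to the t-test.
Power ≈ 0.42

Power calculation (one-sample t-test, normal approximation):
z_β = d · √n - z_α
z_β = 0.49 · √19 - 2.326
z_β = 0.49 · 4.359 - 2.326
z_β = -0.190

Power = Φ(z_β) = Φ(-0.190) ≈ 0.424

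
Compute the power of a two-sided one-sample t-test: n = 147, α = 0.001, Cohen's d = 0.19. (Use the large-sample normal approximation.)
Power ≈ 0.16

Power calculation (one-sample t-test, normal approximation):
z_β = d · √n - z_{α/2}
z_β = 0.19 · √147 - 3.291
z_β = 0.19 · 12.124 - 3.291
z_β = -0.987

Power = Φ(z_β) = Φ(-0.987) ≈ 0.162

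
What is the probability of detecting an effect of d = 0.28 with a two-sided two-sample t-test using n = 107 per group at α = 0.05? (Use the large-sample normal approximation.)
Power ≈ 0.54

Power calculation (two-sample t-test, normal approximation):
z_β = d · √(n/2) - z_{α/2}
z_β = 0.28 · √(107/2) - 1.960
z_β = 0.28 · 7.314 - 1.960
z_β = 0.088

Power = Φ(z_β) = Φ(0.088) ≈ 0.535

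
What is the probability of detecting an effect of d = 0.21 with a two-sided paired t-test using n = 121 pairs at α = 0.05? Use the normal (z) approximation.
Power ≈ 0.64

Power calculation (paired t-test, normal approximation):
z_β = d · √n - z_{α/2}
z_β = 0.21 · √121 - 1.960
z_β = 0.21 · 11.000 - 1.960
z_β = 0.350

Power = Φ(z_β) = Φ(0.350) ≈ 0.637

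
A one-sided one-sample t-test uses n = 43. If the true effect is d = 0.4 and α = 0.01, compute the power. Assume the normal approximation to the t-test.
Power ≈ 0.62

Power calculation (one-sample t-test, normal approximation):
z_β = d · √n - z_α
z_β = 0.4 · √43 - 2.326
z_β = 0.4 · 6.557 - 2.326
z_β = 0.297

Power = Φ(z_β) = Φ(0.297) ≈ 0.617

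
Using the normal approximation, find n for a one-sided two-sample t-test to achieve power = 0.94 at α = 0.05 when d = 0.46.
n = 97 per group

Sample size formula (two-sample t-test, normal approximation):
n = 2 · ((z_α + z_β) / d)²

z_α = 1.645 (for α = 0.05, one-sided)
z_β = 1.555 (for power = 0.94)
d = 0.46

n = 2 · ((1.645 + 1.555) / 0.46)²
n = 2 · (6.957)²
n ≈ 96.80
Round up to the next whole number: n = 97 per group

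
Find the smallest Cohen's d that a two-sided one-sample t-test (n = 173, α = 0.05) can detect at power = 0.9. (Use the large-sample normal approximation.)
d ≈ 0.25

Minimum detectable effect (one-sample t-test, normal approximation):
d = (z_{α/2} + z_β) / √n
d = (1.960 + 1.282) / √173
d = 3.242 / 13.153
d ≈ 0.25

By Cohen's convention (0.2 small / 0.5 medium / 0.8 large): small effect.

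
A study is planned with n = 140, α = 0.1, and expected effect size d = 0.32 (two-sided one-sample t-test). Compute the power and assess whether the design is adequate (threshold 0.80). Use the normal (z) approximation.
Power ≈ 0.98; the study is adequately powered (power ≥ 0.80)

Power calculation (one-sample t-test, normal approximation):
z_β = d · √n - z_{α/2}
z_β = 0.32 · √140 - 1.645
z_β = 0.32 · 11.832 - 1.645
z_β = 2.141

Power = Φ(z_β) = Φ(2.141) ≈ 0.984

Effect size d = 0.32 is small by Cohen's convention (0.2/0.5/0.8).

Threshold: power ≥ 0.80 is conventionally adequate.
Power ≈ 0.98 → the study is adequately powered (power ≥ 0.80).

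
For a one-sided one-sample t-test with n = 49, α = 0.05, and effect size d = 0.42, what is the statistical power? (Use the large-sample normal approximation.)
Power ≈ 0.90

Power calculation (one-sample t-test, normal approximation):
z_β = d · √n - z_α
z_β = 0.42 · √49 - 1.645
z_β = 0.42 · 7.000 - 1.645
z_β = 1.295

Power = Φ(z_β) = Φ(1.295) ≈ 0.902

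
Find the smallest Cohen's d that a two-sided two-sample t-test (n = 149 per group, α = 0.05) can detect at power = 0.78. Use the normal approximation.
d ≈ 0.32

Minimum detectable effect (two-sample t-test, normal approximation):
d = (z_{α/2} + z_β) / √(n/2)
d = (1.960 + 0.772) / √(149/2)
d = 2.732 / 8.631
d ≈ 0.32

By Cohen's convention (0.2 small / 0.5 medium / 0.8 large): small effect.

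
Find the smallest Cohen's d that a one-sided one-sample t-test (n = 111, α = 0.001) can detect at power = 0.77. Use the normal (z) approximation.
d ≈ 0.36

Minimum detectable effect (one-sample t-test, normal approximation):
d = (z_α + z_β) / √n
d = (3.090 + 0.739) / √111
d = 3.829 / 10.536
d ≈ 0.36

By Cohen's convention (0.2 small / 0.5 medium / 0.8 large): small effect.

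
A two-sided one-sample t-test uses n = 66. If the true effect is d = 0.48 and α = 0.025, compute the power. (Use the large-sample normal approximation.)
Power ≈ 0.95

Power calculation (one-sample t-test, normal approximation):
z_β = d · √n - z_{α/2}
z_β = 0.48 · √66 - 2.241
z_β = 0.48 · 8.124 - 2.241
z_β = 1.658

Power = Φ(z_β) = Φ(1.658) ≈ 0.951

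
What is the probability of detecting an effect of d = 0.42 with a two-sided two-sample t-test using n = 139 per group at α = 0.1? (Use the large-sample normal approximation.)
Power ≈ 0.97

Power calculation (two-sample t-test, normal approximation):
z_β = d · √(n/2) - z_{α/2}
z_β = 0.42 · √(139/2) - 1.645
z_β = 0.42 · 8.337 - 1.645
z_β = 1.857

Power = Φ(z_β) = Φ(1.857) ≈ 0.968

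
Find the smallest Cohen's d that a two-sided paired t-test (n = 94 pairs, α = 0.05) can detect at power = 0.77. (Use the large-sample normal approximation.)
d ≈ 0.28

Minimum detectable effect (paired t-test, normal approximation):
d = (z_{α/2} + z_β) / √n
d = (1.960 + 0.739) / √94
d = 2.699 / 9.695
d ≈ 0.28

By Cohen's convention (0.2 small / 0.5 medium / 0.8 large): small effect.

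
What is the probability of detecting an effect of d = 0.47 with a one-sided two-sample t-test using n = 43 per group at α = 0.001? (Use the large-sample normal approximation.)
Power ≈ 0.18

Power calculation (two-sample t-test, normal approximation):
z_β = d · √(n/2) - z_α
z_β = 0.47 · √(43/2) - 3.090
z_β = 0.47 · 4.637 - 3.090
z_β = -0.911

Power = Φ(z_β) = Φ(-0.911) ≈ 0.181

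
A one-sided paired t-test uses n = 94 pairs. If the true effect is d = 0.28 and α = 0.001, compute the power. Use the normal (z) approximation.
Power ≈ 0.35

Power calculation (paired t-test, normal approximation):
z_β = d · √n - z_α
z_β = 0.28 · √94 - 3.090
z_β = 0.28 · 9.695 - 3.090
z_β = -0.376

Power = Φ(z_β) = Φ(-0.376) ≈ 0.354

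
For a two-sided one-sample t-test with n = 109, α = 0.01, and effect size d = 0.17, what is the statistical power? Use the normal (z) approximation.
Power ≈ 0.21

Power calculation (one-sample t-test, normal approximation):
z_β = d · √n - z_{α/2}
z_β = 0.17 · √109 - 2.576
z_β = 0.17 · 10.440 - 2.576
z_β = -0.801

Power = Φ(z_β) = Φ(-0.801) ≈ 0.212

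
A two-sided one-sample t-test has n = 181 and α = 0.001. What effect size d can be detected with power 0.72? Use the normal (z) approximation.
d ≈ 0.29

Minimum detectable effect (one-sample t-test, normal approximation):
d = (z_{α/2} + z_β) / √n
d = (3.291 + 0.583) / √181
d = 3.873 / 13.454
d ≈ 0.29

By Cohen's convention (0.2 small / 0.5 medium / 0.8 large): small effect.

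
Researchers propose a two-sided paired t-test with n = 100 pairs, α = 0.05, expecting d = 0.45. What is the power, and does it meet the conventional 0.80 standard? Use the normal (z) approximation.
Power ≈ 0.99; the study is adequately powered (power ≥ 0.80)

Power calculation (paired t-test, normal approximation):
z_β = d · √n - z_{α/2}
z_β = 0.45 · √100 - 1.960
z_β = 0.45 · 10.000 - 1.960
z_β = 2.540

Power = Φ(z_β) = Φ(2.540) ≈ 0.994

Effect size d = 0.45 is small by Cohen's convention (0.2/0.5/0.8).

Threshold: power ≥ 0.80 is conventionally adequate.
Power ≈ 0.99 → the study is adequately powered (power ≥ 0.80).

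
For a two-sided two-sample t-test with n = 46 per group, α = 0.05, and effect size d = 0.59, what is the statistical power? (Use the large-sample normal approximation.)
Power ≈ 0.81

Power calculation (two-sample t-test, normal approximation):
z_β = d · √(n/2) - z_{α/2}
z_β = 0.59 · √(46/2) - 1.960
z_β = 0.59 · 4.796 - 1.960
z_β = 0.870

Power = Φ(z_β) = Φ(0.870) ≈ 0.808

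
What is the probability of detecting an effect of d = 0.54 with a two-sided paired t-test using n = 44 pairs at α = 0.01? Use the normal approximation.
Power ≈ 0.84

Power calculation (paired t-test, normal approximation):
z_β = d · √n - z_{α/2}
z_β = 0.54 · √44 - 2.576
z_β = 0.54 · 6.633 - 2.576
z_β = 1.006

Power = Φ(z_β) = Φ(1.006) ≈ 0.843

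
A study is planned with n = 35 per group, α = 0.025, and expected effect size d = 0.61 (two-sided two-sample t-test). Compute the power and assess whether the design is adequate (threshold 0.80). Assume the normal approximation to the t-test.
Power ≈ 0.62; the study is underpowered (power < 0.80)

Power calculation (two-sample t-test, normal approximation):
z_β = d · √(n/2) - z_{α/2}
z_β = 0.61 · √(35/2) - 2.241
z_β = 0.61 · 4.183 - 2.241
z_β = 0.310

Power = Φ(z_β) = Φ(0.310) ≈ 0.622

Effect size d = 0.61 is medium by Cohen's convention (0.2/0.5/0.8).

Threshold: power ≥ 0.80 is conventionally adequate.
Power ≈ 0.62 → the study is underpowered (power < 0.80).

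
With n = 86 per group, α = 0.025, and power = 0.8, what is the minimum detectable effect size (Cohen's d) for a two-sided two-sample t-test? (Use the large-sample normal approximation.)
d ≈ 0.47

Minimum detectable effect (two-sample t-test, normal approximation):
d = (z_{α/2} + z_β) / √(n/2)
d = (2.241 + 0.842) / √(86/2)
d = 3.083 / 6.557
d ≈ 0.47

By Cohen's convention (0.2 small / 0.5 medium / 0.8 large): small effect.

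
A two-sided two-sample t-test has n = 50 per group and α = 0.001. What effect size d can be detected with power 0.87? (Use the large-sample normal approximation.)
d ≈ 0.88

Minimum detectable effect (two-sample t-test, normal approximation):
d = (z_{α/2} + z_β) / √(n/2)
d = (3.291 + 1.126) / √(50/2)
d = 4.417 / 5.000
d ≈ 0.88

By Cohen's convention (0.2 small / 0.5 medium / 0.8 large): large effect.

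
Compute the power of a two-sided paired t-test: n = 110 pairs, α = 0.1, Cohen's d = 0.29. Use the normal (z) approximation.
Power ≈ 0.92

Power calculation (paired t-test, normal approximation):
z_β = d · √n - z_{α/2}
z_β = 0.29 · √110 - 1.645
z_β = 0.29 · 10.488 - 1.645
z_β = 1.397

Power = Φ(z_β) = Φ(1.397) ≈ 0.919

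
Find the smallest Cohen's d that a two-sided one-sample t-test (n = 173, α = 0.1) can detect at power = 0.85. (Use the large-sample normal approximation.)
d ≈ 0.20

Minimum detectable effect (one-sample t-test, normal approximation):
d = (z_{α/2} + z_β) / √n
d = (1.645 + 1.036) / √173
d = 2.681 / 13.153
d ≈ 0.20

By Cohen's convention (0.2 small / 0.5 medium / 0.8 large): small effect.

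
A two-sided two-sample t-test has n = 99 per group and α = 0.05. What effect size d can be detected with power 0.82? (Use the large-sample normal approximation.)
d ≈ 0.41

Minimum detectable effect (two-sample t-test, normal approximation):
d = (z_{α/2} + z_β) / √(n/2)
d = (1.960 + 0.915) / √(99/2)
d = 2.875 / 7.036
d ≈ 0.41

By Cohen's convention (0.2 small / 0.5 medium / 0.8 large): small effect.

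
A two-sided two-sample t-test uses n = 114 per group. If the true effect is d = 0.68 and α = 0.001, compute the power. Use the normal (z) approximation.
Power ≈ 0.97

Power calculation (two-sample t-test, normal approximation):
z_β = d · √(n/2) - z_{α/2}
z_β = 0.68 · √(114/2) - 3.291
z_β = 0.68 · 7.550 - 3.291
z_β = 1.843

Power = Φ(z_β) = Φ(1.843) ≈ 0.967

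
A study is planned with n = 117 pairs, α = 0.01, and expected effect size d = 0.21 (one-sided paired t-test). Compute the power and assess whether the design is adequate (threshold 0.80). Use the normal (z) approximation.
Power ≈ 0.48; the study is underpowered (power < 0.80)

Power calculation (paired t-test, normal approximation):
z_β = d · √n - z_α
z_β = 0.21 · √117 - 2.326
z_β = 0.21 · 10.817 - 2.326
z_β = -0.055

Power = Φ(z_β) = Φ(-0.055) ≈ 0.478

Effect size d = 0.21 is small by Cohen's convention (0.2/0.5/0.8).

Threshold: power ≥ 0.80 is conventionally adequate.
Power ≈ 0.48 → the study is underpowered (power < 0.80).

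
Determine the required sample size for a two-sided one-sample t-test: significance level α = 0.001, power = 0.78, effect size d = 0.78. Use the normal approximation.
n = 28

Sample size formula (one-sample t-test, normal approximation):
n = ((z_{α/2} + z_β) / d)²

z_{α/2} = 3.291 (for α = 0.001, two-sided)
z_β = 0.772 (for power = 0.78)
d = 0.78

n = ((3.291 + 0.772) / 0.78)²
n = (5.209)²
n ≈ 27.13
Round up to the next whole number: n = 28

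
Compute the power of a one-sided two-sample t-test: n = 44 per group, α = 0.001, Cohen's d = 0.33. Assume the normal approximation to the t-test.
Power ≈ 0.06

Power calculation (two-sample t-test, normal approximation):
z_β = d · √(n/2) - z_α
z_β = 0.33 · √(44/2) - 3.090
z_β = 0.33 · 4.690 - 3.090
z_β = -1.542

Power = Φ(z_β) = Φ(-1.542) ≈ 0.061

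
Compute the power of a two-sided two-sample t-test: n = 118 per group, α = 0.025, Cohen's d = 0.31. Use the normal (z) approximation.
Power ≈ 0.56

Power calculation (two-sample t-test, normal approximation):
z_β = d · √(n/2) - z_{α/2}
z_β = 0.31 · √(118/2) - 2.241
z_β = 0.31 · 7.681 - 2.241
z_β = 0.140

Power = Φ(z_β) = Φ(0.140) ≈ 0.556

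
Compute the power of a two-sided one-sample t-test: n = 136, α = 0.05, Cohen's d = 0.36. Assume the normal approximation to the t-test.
Power ≈ 0.99

Power calculation (one-sample t-test, normal approximation):
z_β = d · √n - z_{α/2}
z_β = 0.36 · √136 - 1.960
z_β = 0.36 · 11.662 - 1.960
z_β = 2.238

Power = Φ(z_β) = Φ(2.238) ≈ 0.987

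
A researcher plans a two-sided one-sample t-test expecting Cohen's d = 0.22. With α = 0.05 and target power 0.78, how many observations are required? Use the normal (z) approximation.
n = 155

Sample size formula (one-sample t-test, normal approximation):
n = ((z_{α/2} + z_β) / d)²

z_{α/2} = 1.960 (for α = 0.05, two-sided)
z_β = 0.772 (for power = 0.78)
d = 0.22

n = ((1.960 + 0.772) / 0.22)²
n = (12.418)²
n ≈ 154.21
Round up to the next whole number: n = 155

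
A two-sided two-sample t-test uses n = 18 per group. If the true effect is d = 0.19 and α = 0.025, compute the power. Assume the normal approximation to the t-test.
Power ≈ 0.05

Power calculation (two-sample t-test, normal approximation):
z_β = d · √(n/2) - z_{α/2}
z_β = 0.19 · √(18/2) - 2.241
z_β = 0.19 · 3.000 - 2.241
z_β = -1.671

Power = Φ(z_β) = Φ(-1.671) ≈ 0.047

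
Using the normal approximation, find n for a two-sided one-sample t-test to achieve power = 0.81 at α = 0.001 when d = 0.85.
n = 25

Sample size formula (one-sample t-test, normal approximation):
n = ((z_{α/2} + z_β) / d)²

z_{α/2} = 3.291 (for α = 0.001, two-sided)
z_β = 0.878 (for power = 0.81)
d = 0.85

n = ((3.291 + 0.878) / 0.85)²
n = (4.905)²
n ≈ 24.06
Round up to the next whole number: n = 25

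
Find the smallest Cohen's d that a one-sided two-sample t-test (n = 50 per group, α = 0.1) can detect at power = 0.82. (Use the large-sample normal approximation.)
d ≈ 0.44

Minimum detectable effect (two-sample t-test, normal approximation):
d = (z_α + z_β) / √(n/2)
d = (1.282 + 0.915) / √(50/2)
d = 2.197 / 5.000
d ≈ 0.44

By Cohen's convention (0.2 small / 0.5 medium / 0.8 large): small effect.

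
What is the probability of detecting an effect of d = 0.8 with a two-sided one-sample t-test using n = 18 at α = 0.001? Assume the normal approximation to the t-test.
Power ≈ 0.54

Power calculation (one-sample t-test, normal approximation):
z_β = d · √n - z_{α/2}
z_β = 0.8 · √18 - 3.291
z_β = 0.8 · 4.243 - 3.291
z_β = 0.104

Power = Φ(z_β) = Φ(0.104) ≈ 0.541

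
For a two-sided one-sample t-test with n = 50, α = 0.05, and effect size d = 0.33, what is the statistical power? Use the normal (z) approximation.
Power ≈ 0.65

Power calculation (one-sample t-test, normal approximation):
z_β = d · √n - z_{α/2}
z_β = 0.33 · √50 - 1.960
z_β = 0.33 · 7.071 - 1.960
z_β = 0.373

Power = Φ(z_β) = Φ(0.373) ≈ 0.646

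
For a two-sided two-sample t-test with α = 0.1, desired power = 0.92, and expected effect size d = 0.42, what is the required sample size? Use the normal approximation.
n = 106 per group

Sample size formula (two-sample t-test, normal approximation):
n = 2 · ((z_{α/2} + z_β) / d)²

z_{α/2} = 1.645 (for α = 0.1, two-sided)
z_β = 1.405 (for power = 0.92)
d = 0.42

n = 2 · ((1.645 + 1.405) / 0.42)²
n = 2 · (7.262)²
n ≈ 105.47
Round up to the next whole number: n = 106 per group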